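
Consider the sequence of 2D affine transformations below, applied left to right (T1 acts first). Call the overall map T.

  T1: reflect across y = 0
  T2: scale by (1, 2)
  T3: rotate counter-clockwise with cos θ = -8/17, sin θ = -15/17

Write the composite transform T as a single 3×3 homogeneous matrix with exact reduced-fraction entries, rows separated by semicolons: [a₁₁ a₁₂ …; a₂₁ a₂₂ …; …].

T1 = [1 0 0; 0 -1 0; 0 0 1]
T2·T1 = [1 0 0; 0 -2 0; 0 0 1]
T3·…·T1 = [-8/17 -30/17 0; -15/17 16/17 0; 0 0 1]

T = [-8/17 -30/17 0; -15/17 16/17 0; 0 0 1]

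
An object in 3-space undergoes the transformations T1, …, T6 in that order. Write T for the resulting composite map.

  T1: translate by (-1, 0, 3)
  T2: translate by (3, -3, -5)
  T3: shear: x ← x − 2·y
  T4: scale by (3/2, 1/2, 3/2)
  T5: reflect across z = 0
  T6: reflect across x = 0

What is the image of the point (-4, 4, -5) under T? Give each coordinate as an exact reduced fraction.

T(p) = (6, 1/2, 21/2)

T1 translate by (-1, 0, 3): (-4, 4, -5) → (-5, 4, -2)
T2 translate by (3, -3, -5): (-5, 4, -2) → (-2, 1, -7)
T3 shear: x ← x − 2·y: (-2, 1, -7) → (-4, 1, -7)
T4 scale by (3/2, 1/2, 3/2): (-4, 1, -7) → (-6, 1/2, -21/2)
T5 reflect across z = 0: (-6, 1/2, -21/2) → (-6, 1/2, 21/2)
T6 reflect across x = 0: (-6, 1/2, 21/2) → (6, 1/2, 21/2)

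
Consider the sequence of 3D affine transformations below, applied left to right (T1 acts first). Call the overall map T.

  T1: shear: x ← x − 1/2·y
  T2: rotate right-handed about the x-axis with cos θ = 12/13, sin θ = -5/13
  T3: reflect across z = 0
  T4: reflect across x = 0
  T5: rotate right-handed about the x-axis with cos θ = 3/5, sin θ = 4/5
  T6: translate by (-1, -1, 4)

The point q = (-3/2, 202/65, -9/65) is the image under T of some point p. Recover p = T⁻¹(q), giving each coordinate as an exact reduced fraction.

p = (-1, -3, 5)

T1 = [1 -1/2 0 0; 0 1 0 0; 0 0 1 0; 0 0 0 1]
T2·T1 = [1 -1/2 0 0; 0 12/13 5/13 0; 0 -5/13 12/13 0; 0 0 0 1]
T3·…·T1 = [1 -1/2 0 0; 0 12/13 5/13 0; 0 5/13 -12/13 0; 0 0 0 1]
T4·…·T1 = [-1 1/2 0 0; 0 12/13 5/13 0; 0 5/13 -12/13 0; 0 0 0 1]
T5·…·T1 = [-1 1/2 0 0; 0 16/65 63/65 0; 0 63/65 -16/65 0; 0 0 0 1]
T6·…·T1 = [-1 1/2 0 -1; 0 16/65 63/65 -1; 0 63/65 -16/65 4; 0 0 0 1]
det M = 1; M⁻¹ = [-1 8/65 63/130 -183/65; 0 16/65 63/65 -236/65; 0 63/65 -16/65 127/65; 0 0 0 1]
M⁻¹ · (-3/2, 202/65, -9/65)ᵀ = (-1, -3, 5)ᵀ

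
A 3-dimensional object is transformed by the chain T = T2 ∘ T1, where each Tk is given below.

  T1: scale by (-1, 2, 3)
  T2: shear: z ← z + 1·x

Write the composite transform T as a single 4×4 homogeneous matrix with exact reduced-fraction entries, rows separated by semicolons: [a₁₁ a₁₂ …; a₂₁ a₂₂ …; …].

T1 = [-1 0 0 0; 0 2 0 0; 0 0 3 0; 0 0 0 1]
T2·T1 = [-1 0 0 0; 0 2 0 0; -1 0 3 0; 0 0 0 1]

T = [-1 0 0 0; 0 2 0 0; -1 0 3 0; 0 0 0 1]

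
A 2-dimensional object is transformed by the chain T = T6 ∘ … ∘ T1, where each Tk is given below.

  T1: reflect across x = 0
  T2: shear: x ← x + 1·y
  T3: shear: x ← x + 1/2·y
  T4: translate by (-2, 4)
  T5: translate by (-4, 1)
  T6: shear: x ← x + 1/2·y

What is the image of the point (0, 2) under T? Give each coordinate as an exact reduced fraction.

T1 reflect across x = 0: (0, 2) → (0, 2)
T2 shear: x ← x + 1·y: (0, 2) → (2, 2)
T3 shear: x ← x + 1/2·y: (2, 2) → (3, 2)
T4 translate by (-2, 4): (3, 2) → (1, 6)
T5 translate by (-4, 1): (1, 6) → (-3, 7)
T6 shear: x ← x + 1/2·y: (-3, 7) → (1/2, 7)

T(p) = (1/2, 7)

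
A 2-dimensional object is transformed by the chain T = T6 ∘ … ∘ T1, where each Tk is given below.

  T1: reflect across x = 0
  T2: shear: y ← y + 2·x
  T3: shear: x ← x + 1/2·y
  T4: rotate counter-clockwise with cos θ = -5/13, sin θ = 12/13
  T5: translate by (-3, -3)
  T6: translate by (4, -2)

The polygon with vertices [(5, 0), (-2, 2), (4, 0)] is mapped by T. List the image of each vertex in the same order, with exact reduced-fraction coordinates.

T1 reflect across x = 0: (5, 0) → (-5, 0); (-2, 2) → (2, 2); (4, 0) → (-4, 0)
T2 shear: y ← y + 2·x: (-5, 0) → (-5, -10); (2, 2) → (2, 6); (-4, 0) → (-4, -8)
T3 shear: x ← x + 1/2·y: (-5, -10) → (-10, -10); (2, 6) → (5, 6); (-4, -8) → (-8, -8)
T4 rotate counter-clockwise with cos θ = -5/13, sin θ = 12/13: (-10, -10) → (170/13, -70/13); (5, 6) → (-97/13, 30/13); (-8, -8) → (136/13, -56/13)
T5 translate by (-3, -3): (170/13, -70/13) → (131/13, -109/13); (-97/13, 30/13) → (-136/13, -9/13); (136/13, -56/13) → (97/13, -95/13)
T6 translate by (4, -2): (131/13, -109/13) → (183/13, -135/13); (-136/13, -9/13) → (-84/13, -35/13); (97/13, -95/13) → (149/13, -121/13)

image vertices: (183/13, -135/13), (-84/13, -35/13), (149/13, -121/13)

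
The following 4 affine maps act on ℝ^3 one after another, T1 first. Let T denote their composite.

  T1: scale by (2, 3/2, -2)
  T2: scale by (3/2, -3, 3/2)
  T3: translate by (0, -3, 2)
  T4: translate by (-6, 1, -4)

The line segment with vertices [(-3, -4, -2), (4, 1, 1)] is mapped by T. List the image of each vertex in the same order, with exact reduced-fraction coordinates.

image vertices: (-15, 16, 4), (6, -13/2, -5)

T1 scale by (2, 3/2, -2): (-3, -4, -2) → (-6, -6, 4); (4, 1, 1) → (8, 3/2, -2)
T2 scale by (3/2, -3, 3/2): (-6, -6, 4) → (-9, 18, 6); (8, 3/2, -2) → (12, -9/2, -3)
T3 translate by (0, -3, 2): (-9, 18, 6) → (-9, 15, 8); (12, -9/2, -3) → (12, -15/2, -1)
T4 translate by (-6, 1, -4): (-9, 15, 8) → (-15, 16, 4); (12, -15/2, -1) → (6, -13/2, -5)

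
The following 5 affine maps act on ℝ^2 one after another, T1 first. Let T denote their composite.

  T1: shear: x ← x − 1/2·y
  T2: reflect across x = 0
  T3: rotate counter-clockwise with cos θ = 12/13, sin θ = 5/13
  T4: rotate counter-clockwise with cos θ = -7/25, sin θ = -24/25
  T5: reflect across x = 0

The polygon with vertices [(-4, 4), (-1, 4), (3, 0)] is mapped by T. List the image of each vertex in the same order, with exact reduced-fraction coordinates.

image vertices: (-116/25, -138/25), (-56/13, -33/13), (108/325, 969/325)

T1 shear: x ← x − 1/2·y: (-4, 4) → (-6, 4); (-1, 4) → (-3, 4); (3, 0) → (3, 0)
T2 reflect across x = 0: (-6, 4) → (6, 4); (-3, 4) → (3, 4); (3, 0) → (-3, 0)
T3 rotate counter-clockwise with cos θ = 12/13, sin θ = 5/13: (6, 4) → (4, 6); (3, 4) → (16/13, 63/13); (-3, 0) → (-36/13, -15/13)
T4 rotate counter-clockwise with cos θ = -7/25, sin θ = -24/25: (4, 6) → (116/25, -138/25); (16/13, 63/13) → (56/13, -33/13); (-36/13, -15/13) → (-108/325, 969/325)
T5 reflect across x = 0: (116/25, -138/25) → (-116/25, -138/25); (56/13, -33/13) → (-56/13, -33/13); (-108/325, 969/325) → (108/325, 969/325)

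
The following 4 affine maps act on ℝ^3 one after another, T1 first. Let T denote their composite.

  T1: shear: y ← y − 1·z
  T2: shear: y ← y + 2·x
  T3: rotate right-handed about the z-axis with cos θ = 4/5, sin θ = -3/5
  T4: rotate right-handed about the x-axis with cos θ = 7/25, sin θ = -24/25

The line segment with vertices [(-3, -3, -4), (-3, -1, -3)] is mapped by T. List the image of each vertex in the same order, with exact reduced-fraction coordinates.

image vertices: (-27/5, -557/125, 124/125), (-24/5, -409/125, 63/125)

T1 shear: y ← y − 1·z: (-3, -3, -4) → (-3, 1, -4); (-3, -1, -3) → (-3, 2, -3)
T2 shear: y ← y + 2·x: (-3, 1, -4) → (-3, -5, -4); (-3, 2, -3) → (-3, -4, -3)
T3 rotate right-handed about the z-axis with cos θ = 4/5, sin θ = -3/5: (-3, -5, -4) → (-27/5, -11/5, -4); (-3, -4, -3) → (-24/5, -7/5, -3)
T4 rotate right-handed about the x-axis with cos θ = 7/25, sin θ = -24/25: (-27/5, -11/5, -4) → (-27/5, -557/125, 124/125); (-24/5, -7/5, -3) → (-24/5, -409/125, 63/125)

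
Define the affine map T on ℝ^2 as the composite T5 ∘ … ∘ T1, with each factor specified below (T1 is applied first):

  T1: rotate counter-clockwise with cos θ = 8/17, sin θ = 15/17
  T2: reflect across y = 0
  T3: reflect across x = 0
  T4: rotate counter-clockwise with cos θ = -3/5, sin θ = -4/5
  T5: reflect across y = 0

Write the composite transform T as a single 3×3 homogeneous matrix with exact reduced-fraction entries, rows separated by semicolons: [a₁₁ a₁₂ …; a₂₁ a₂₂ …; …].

T = [-36/85 -77/85 0; -77/85 36/85 0; 0 0 1]

T1 = [8/17 -15/17 0; 15/17 8/17 0; 0 0 1]
T2·T1 = [8/17 -15/17 0; -15/17 -8/17 0; 0 0 1]
T3·…·T1 = [-8/17 15/17 0; -15/17 -8/17 0; 0 0 1]
T4·…·T1 = [-36/85 -77/85 0; 77/85 -36/85 0; 0 0 1]
T5·…·T1 = [-36/85 -77/85 0; -77/85 36/85 0; 0 0 1]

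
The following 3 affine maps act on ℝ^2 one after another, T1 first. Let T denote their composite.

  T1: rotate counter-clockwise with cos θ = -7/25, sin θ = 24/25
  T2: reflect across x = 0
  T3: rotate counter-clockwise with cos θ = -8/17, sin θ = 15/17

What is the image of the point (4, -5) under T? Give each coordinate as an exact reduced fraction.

T1 rotate counter-clockwise with cos θ = -7/25, sin θ = 24/25: (4, -5) → (92/25, 131/25)
T2 reflect across x = 0: (92/25, 131/25) → (-92/25, 131/25)
T3 rotate counter-clockwise with cos θ = -8/17, sin θ = 15/17: (-92/25, 131/25) → (-1229/425, -2428/425)

T(p) = (-1229/425, -2428/425)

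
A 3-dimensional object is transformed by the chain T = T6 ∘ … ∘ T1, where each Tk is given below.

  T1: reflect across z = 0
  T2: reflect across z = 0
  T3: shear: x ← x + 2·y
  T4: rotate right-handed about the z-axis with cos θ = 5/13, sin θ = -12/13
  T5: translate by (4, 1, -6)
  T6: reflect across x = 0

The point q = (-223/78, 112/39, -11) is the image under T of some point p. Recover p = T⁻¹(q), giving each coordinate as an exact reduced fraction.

p = (-3/2, -1/3, -5)

T1 = [1 0 0 0; 0 1 0 0; 0 0 -1 0; 0 0 0 1]
T2·T1 = [1 0 0 0; 0 1 0 0; 0 0 1 0; 0 0 0 1]
T3·…·T1 = [1 2 0 0; 0 1 0 0; 0 0 1 0; 0 0 0 1]
T4·…·T1 = [5/13 22/13 0 0; -12/13 -19/13 0 0; 0 0 1 0; 0 0 0 1]
T5·…·T1 = [5/13 22/13 0 4; -12/13 -19/13 0 1; 0 0 1 -6; 0 0 0 1]
T6·…·T1 = [-5/13 -22/13 0 -4; -12/13 -19/13 0 1; 0 0 1 -6; 0 0 0 1]
det M = -1; M⁻¹ = [19/13 -22/13 0 98/13; -12/13 5/13 0 -53/13; 0 0 1 6; 0 0 0 1]
M⁻¹ · (-223/78, 112/39, -11)ᵀ = (-3/2, -1/3, -5)ᵀ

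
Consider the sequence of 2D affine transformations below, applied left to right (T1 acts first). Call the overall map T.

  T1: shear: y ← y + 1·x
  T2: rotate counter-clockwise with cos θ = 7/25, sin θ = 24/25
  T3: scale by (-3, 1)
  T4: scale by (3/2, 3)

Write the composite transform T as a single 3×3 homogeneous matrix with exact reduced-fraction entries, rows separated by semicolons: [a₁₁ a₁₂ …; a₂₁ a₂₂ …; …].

T = [153/50 108/25 0; 93/25 21/25 0; 0 0 1]

T1 = [1 0 0; 1 1 0; 0 0 1]
T2·T1 = [-17/25 -24/25 0; 31/25 7/25 0; 0 0 1]
T3·…·T1 = [51/25 72/25 0; 31/25 7/25 0; 0 0 1]
T4·…·T1 = [153/50 108/25 0; 93/25 21/25 0; 0 0 1]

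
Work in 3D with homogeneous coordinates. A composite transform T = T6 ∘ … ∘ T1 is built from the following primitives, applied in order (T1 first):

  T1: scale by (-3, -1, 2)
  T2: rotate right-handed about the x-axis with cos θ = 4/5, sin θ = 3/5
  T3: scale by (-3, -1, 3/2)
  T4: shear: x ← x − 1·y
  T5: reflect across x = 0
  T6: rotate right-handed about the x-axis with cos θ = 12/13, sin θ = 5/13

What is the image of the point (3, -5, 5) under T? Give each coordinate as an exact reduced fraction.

T(p) = (-25, -9/2, 16)

T1 scale by (-3, -1, 2): (3, -5, 5) → (-9, 5, 10)
T2 rotate right-handed about the x-axis with cos θ = 4/5, sin θ = 3/5: (-9, 5, 10) → (-9, -2, 11)
T3 scale by (-3, -1, 3/2): (-9, -2, 11) → (27, 2, 33/2)
T4 shear: x ← x − 1·y: (27, 2, 33/2) → (25, 2, 33/2)
T5 reflect across x = 0: (25, 2, 33/2) → (-25, 2, 33/2)
T6 rotate right-handed about the x-axis with cos θ = 12/13, sin θ = 5/13: (-25, 2, 33/2) → (-25, -9/2, 16)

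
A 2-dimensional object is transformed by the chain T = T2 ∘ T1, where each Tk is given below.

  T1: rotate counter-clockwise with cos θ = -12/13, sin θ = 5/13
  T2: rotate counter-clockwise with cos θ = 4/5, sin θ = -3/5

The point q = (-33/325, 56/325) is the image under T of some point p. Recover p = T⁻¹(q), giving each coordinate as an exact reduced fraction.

T1 = [-12/13 -5/13 0; 5/13 -12/13 0; 0 0 1]
T2·T1 = [-33/65 -56/65 0; 56/65 -33/65 0; 0 0 1]
det M = 1; M⁻¹ = [-33/65 56/65 0; -56/65 -33/65 0; 0 0 1]
M⁻¹ · (-33/325, 56/325)ᵀ = (1/5, 0)ᵀ

p = (1/5, 0)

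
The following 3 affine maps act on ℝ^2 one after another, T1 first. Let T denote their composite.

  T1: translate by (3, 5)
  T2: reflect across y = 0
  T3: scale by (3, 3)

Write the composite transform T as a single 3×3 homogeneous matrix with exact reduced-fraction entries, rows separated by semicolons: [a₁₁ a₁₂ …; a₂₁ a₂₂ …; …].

T1 = [1 0 3; 0 1 5; 0 0 1]
T2·T1 = [1 0 3; 0 -1 -5; 0 0 1]
T3·…·T1 = [3 0 9; 0 -3 -15; 0 0 1]

T = [3 0 9; 0 -3 -15; 0 0 1]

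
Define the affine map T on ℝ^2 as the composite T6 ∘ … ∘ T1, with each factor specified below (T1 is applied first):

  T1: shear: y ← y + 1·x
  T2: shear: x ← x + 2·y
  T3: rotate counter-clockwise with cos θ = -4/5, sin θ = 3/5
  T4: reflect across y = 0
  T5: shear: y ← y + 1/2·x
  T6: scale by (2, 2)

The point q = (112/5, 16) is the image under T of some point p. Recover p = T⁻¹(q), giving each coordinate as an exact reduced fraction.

p = (-4/5, -4)

T1 = [1 0 0; 1 1 0; 0 0 1]
T2·T1 = [3 2 0; 1 1 0; 0 0 1]
T3·…·T1 = [-3 -11/5 0; 1 2/5 0; 0 0 1]
T4·…·T1 = [-3 -11/5 0; -1 -2/5 0; 0 0 1]
T5·…·T1 = [-3 -11/5 0; -5/2 -3/2 0; 0 0 1]
T6·…·T1 = [-6 -22/5 0; -5 -3 0; 0 0 1]
det M = -4; M⁻¹ = [3/4 -11/10 0; -5/4 3/2 0; 0 0 1]
M⁻¹ · (112/5, 16)ᵀ = (-4/5, -4)ᵀ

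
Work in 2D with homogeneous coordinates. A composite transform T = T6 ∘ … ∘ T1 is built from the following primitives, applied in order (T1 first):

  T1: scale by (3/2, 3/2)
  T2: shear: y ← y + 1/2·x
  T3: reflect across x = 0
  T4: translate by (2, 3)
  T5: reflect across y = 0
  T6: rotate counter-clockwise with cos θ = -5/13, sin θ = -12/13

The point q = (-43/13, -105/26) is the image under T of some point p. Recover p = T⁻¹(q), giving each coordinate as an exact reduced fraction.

T1 = [3/2 0 0; 0 3/2 0; 0 0 1]
T2·T1 = [3/2 0 0; 3/4 3/2 0; 0 0 1]
T3·…·T1 = [-3/2 0 0; 3/4 3/2 0; 0 0 1]
T4·…·T1 = [-3/2 0 2; 3/4 3/2 3; 0 0 1]
T5·…·T1 = [-3/2 0 2; -3/4 -3/2 -3; 0 0 1]
T6·…·T1 = [-3/26 -18/13 -46/13; 87/52 15/26 -9/13; 0 0 1]
det M = 9/4; M⁻¹ = [10/39 8/13 4/3; -29/39 -2/39 -8/3; 0 0 1]
M⁻¹ · (-43/13, -105/26)ᵀ = (-2, 0)ᵀ

p = (-2, 0)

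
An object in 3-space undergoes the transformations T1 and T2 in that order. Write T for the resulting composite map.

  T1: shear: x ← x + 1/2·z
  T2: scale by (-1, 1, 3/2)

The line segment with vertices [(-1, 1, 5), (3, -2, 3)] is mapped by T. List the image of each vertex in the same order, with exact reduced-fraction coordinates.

image vertices: (-3/2, 1, 15/2), (-9/2, -2, 9/2)

T1 shear: x ← x + 1/2·z: (-1, 1, 5) → (3/2, 1, 5); (3, -2, 3) → (9/2, -2, 3)
T2 scale by (-1, 1, 3/2): (3/2, 1, 5) → (-3/2, 1, 15/2); (9/2, -2, 3) → (-9/2, -2, 9/2)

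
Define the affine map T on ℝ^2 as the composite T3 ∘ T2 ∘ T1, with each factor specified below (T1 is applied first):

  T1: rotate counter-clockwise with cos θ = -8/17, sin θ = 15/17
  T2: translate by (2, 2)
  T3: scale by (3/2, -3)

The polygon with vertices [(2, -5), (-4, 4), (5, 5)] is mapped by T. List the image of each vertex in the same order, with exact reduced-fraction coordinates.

image vertices: (279/34, -312/17), (9/17, 174/17), (-243/34, -207/17)

T1 rotate counter-clockwise with cos θ = -8/17, sin θ = 15/17: (2, -5) → (59/17, 70/17); (-4, 4) → (-28/17, -92/17); (5, 5) → (-115/17, 35/17)
T2 translate by (2, 2): (59/17, 70/17) → (93/17, 104/17); (-28/17, -92/17) → (6/17, -58/17); (-115/17, 35/17) → (-81/17, 69/17)
T3 scale by (3/2, -3): (93/17, 104/17) → (279/34, -312/17); (6/17, -58/17) → (9/17, 174/17); (-81/17, 69/17) → (-243/34, -207/17)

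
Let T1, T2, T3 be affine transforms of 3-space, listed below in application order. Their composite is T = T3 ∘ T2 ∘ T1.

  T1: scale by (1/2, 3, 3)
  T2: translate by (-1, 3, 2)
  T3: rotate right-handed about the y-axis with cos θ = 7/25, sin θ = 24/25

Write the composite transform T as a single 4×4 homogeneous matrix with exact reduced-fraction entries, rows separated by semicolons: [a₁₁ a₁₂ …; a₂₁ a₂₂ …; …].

T = [7/50 0 72/25 41/25; 0 3 0 3; -12/25 0 21/25 38/25; 0 0 0 1]

T1 = [1/2 0 0 0; 0 3 0 0; 0 0 3 0; 0 0 0 1]
T2·T1 = [1/2 0 0 -1; 0 3 0 3; 0 0 3 2; 0 0 0 1]
T3·…·T1 = [7/50 0 72/25 41/25; 0 3 0 3; -12/25 0 21/25 38/25; 0 0 0 1]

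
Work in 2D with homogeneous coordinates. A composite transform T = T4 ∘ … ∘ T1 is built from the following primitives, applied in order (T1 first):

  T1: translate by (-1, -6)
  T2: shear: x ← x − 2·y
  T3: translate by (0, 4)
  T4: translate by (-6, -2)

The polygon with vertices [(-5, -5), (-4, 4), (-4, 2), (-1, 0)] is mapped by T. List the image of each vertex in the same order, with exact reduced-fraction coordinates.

T1 translate by (-1, -6): (-5, -5) → (-6, -11); (-4, 4) → (-5, -2); (-4, 2) → (-5, -4); (-1, 0) → (-2, -6)
T2 shear: x ← x − 2·y: (-6, -11) → (16, -11); (-5, -2) → (-1, -2); (-5, -4) → (3, -4); (-2, -6) → (10, -6)
T3 translate by (0, 4): (16, -11) → (16, -7); (-1, -2) → (-1, 2); (3, -4) → (3, 0); (10, -6) → (10, -2)
T4 translate by (-6, -2): (16, -7) → (10, -9); (-1, 2) → (-7, 0); (3, 0) → (-3, -2); (10, -2) → (4, -4)

image vertices: (10, -9), (-7, 0), (-3, -2), (4, -4)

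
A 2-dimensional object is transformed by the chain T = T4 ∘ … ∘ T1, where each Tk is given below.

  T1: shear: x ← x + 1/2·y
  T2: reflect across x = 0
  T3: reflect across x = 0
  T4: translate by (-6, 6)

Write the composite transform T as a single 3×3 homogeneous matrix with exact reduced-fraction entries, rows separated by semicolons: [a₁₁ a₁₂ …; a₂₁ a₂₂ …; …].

T1 = [1 1/2 0; 0 1 0; 0 0 1]
T2·T1 = [-1 -1/2 0; 0 1 0; 0 0 1]
T3·…·T1 = [1 1/2 0; 0 1 0; 0 0 1]
T4·…·T1 = [1 1/2 -6; 0 1 6; 0 0 1]

T = [1 1/2 -6; 0 1 6; 0 0 1]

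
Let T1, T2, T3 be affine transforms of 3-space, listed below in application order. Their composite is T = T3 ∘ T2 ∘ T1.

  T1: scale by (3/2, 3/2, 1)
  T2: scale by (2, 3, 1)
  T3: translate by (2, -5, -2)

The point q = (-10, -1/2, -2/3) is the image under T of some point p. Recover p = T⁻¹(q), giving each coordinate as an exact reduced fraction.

T1 = [3/2 0 0 0; 0 3/2 0 0; 0 0 1 0; 0 0 0 1]
T2·T1 = [3 0 0 0; 0 9/2 0 0; 0 0 1 0; 0 0 0 1]
T3·…·T1 = [3 0 0 2; 0 9/2 0 -5; 0 0 1 -2; 0 0 0 1]
det M = 27/2; M⁻¹ = [1/3 0 0 -2/3; 0 2/9 0 10/9; 0 0 1 2; 0 0 0 1]
M⁻¹ · (-10, -1/2, -2/3)ᵀ = (-4, 1, 4/3)ᵀ

p = (-4, 1, 4/3)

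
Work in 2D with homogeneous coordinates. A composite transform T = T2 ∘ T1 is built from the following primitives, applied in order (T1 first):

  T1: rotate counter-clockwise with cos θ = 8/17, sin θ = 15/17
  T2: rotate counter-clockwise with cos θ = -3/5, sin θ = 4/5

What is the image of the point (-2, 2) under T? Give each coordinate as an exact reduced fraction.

T1 rotate counter-clockwise with cos θ = 8/17, sin θ = 15/17: (-2, 2) → (-46/17, -14/17)
T2 rotate counter-clockwise with cos θ = -3/5, sin θ = 4/5: (-46/17, -14/17) → (194/85, -142/85)

T(p) = (194/85, -142/85)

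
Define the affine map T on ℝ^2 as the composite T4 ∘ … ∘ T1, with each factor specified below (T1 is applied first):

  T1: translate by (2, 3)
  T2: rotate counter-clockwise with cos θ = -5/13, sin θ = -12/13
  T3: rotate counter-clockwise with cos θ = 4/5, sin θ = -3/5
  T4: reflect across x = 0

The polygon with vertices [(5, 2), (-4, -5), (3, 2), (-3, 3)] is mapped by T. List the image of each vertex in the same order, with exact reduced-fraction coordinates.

image vertices: (227/65, -511/65), (-46/65, 178/65), (23/13, -89/13), (-254/65, -303/65)

T1 translate by (2, 3): (5, 2) → (7, 5); (-4, -5) → (-2, -2); (3, 2) → (5, 5); (-3, 3) → (-1, 6)
T2 rotate counter-clockwise with cos θ = -5/13, sin θ = -12/13: (7, 5) → (25/13, -109/13); (-2, -2) → (-14/13, 34/13); (5, 5) → (35/13, -85/13); (-1, 6) → (77/13, -18/13)
T3 rotate counter-clockwise with cos θ = 4/5, sin θ = -3/5: (25/13, -109/13) → (-227/65, -511/65); (-14/13, 34/13) → (46/65, 178/65); (35/13, -85/13) → (-23/13, -89/13); (77/13, -18/13) → (254/65, -303/65)
T4 reflect across x = 0: (-227/65, -511/65) → (227/65, -511/65); (46/65, 178/65) → (-46/65, 178/65); (-23/13, -89/13) → (23/13, -89/13); (254/65, -303/65) → (-254/65, -303/65)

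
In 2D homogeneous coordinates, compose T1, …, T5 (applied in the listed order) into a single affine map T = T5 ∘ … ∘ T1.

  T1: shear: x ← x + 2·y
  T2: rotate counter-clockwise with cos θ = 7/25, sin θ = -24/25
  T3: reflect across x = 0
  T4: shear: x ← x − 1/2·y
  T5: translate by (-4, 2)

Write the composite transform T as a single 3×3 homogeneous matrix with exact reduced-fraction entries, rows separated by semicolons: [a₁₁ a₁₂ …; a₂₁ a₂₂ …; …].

T = [1/5 -7/10 -4; -24/25 -41/25 2; 0 0 1]

T1 = [1 2 0; 0 1 0; 0 0 1]
T2·T1 = [7/25 38/25 0; -24/25 -41/25 0; 0 0 1]
T3·…·T1 = [-7/25 -38/25 0; -24/25 -41/25 0; 0 0 1]
T4·…·T1 = [1/5 -7/10 0; -24/25 -41/25 0; 0 0 1]
T5·…·T1 = [1/5 -7/10 -4; -24/25 -41/25 2; 0 0 1]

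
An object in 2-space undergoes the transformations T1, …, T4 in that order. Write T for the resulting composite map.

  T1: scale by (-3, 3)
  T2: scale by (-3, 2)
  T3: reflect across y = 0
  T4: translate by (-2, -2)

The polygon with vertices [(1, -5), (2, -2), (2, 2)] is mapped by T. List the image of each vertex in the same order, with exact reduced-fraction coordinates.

image vertices: (7, 28), (16, 10), (16, -14)

T1 scale by (-3, 3): (1, -5) → (-3, -15); (2, -2) → (-6, -6); (2, 2) → (-6, 6)
T2 scale by (-3, 2): (-3, -15) → (9, -30); (-6, -6) → (18, -12); (-6, 6) → (18, 12)
T3 reflect across y = 0: (9, -30) → (9, 30); (18, -12) → (18, 12); (18, 12) → (18, -12)
T4 translate by (-2, -2): (9, 30) → (7, 28); (18, 12) → (16, 10); (18, -12) → (16, -14)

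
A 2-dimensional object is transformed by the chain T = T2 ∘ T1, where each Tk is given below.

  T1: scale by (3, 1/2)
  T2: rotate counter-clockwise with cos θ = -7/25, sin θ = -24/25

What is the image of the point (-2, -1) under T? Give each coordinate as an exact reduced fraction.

T(p) = (6/5, 59/10)

T1 scale by (3, 1/2): (-2, -1) → (-6, -1/2)
T2 rotate counter-clockwise with cos θ = -7/25, sin θ = -24/25: (-6, -1/2) → (6/5, 59/10)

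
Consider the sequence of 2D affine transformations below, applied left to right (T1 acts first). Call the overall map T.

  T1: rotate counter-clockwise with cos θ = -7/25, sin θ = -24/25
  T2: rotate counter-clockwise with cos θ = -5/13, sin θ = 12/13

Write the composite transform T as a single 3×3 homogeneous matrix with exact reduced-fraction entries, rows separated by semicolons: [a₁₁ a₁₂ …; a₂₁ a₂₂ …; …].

T1 = [-7/25 24/25 0; -24/25 -7/25 0; 0 0 1]
T2·T1 = [323/325 -36/325 0; 36/325 323/325 0; 0 0 1]

T = [323/325 -36/325 0; 36/325 323/325 0; 0 0 1]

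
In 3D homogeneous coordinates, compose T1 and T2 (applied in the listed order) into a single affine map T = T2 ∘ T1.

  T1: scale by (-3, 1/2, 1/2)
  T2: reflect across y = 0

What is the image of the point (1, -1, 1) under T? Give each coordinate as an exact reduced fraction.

T(p) = (-3, 1/2, 1/2)

T1 scale by (-3, 1/2, 1/2): (1, -1, 1) → (-3, -1/2, 1/2)
T2 reflect across y = 0: (-3, -1/2, 1/2) → (-3, 1/2, 1/2)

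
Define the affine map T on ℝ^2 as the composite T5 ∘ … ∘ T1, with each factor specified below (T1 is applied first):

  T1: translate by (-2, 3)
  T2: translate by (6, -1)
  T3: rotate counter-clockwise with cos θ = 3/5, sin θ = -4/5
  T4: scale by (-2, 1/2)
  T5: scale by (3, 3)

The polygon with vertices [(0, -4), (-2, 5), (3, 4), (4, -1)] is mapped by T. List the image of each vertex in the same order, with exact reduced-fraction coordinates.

image vertices: (-24/5, -33/5), (-204/5, 39/10), (-54, -3), (-168/5, -87/10)

T1 translate by (-2, 3): (0, -4) → (-2, -1); (-2, 5) → (-4, 8); (3, 4) → (1, 7); (4, -1) → (2, 2)
T2 translate by (6, -1): (-2, -1) → (4, -2); (-4, 8) → (2, 7); (1, 7) → (7, 6); (2, 2) → (8, 1)
T3 rotate counter-clockwise with cos θ = 3/5, sin θ = -4/5: (4, -2) → (4/5, -22/5); (2, 7) → (34/5, 13/5); (7, 6) → (9, -2); (8, 1) → (28/5, -29/5)
T4 scale by (-2, 1/2): (4/5, -22/5) → (-8/5, -11/5); (34/5, 13/5) → (-68/5, 13/10); (9, -2) → (-18, -1); (28/5, -29/5) → (-56/5, -29/10)
T5 scale by (3, 3): (-8/5, -11/5) → (-24/5, -33/5); (-68/5, 13/10) → (-204/5, 39/10); (-18, -1) → (-54, -3); (-56/5, -29/10) → (-168/5, -87/10)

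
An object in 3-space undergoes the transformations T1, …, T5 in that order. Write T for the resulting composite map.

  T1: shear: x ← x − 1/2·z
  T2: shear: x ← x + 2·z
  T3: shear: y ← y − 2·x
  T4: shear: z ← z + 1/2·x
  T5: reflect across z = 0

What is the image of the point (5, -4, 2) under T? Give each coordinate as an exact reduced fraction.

T(p) = (8, -20, -6)

T1 shear: x ← x − 1/2·z: (5, -4, 2) → (4, -4, 2)
T2 shear: x ← x + 2·z: (4, -4, 2) → (8, -4, 2)
T3 shear: y ← y − 2·x: (8, -4, 2) → (8, -20, 2)
T4 shear: z ← z + 1/2·x: (8, -20, 2) → (8, -20, 6)
T5 reflect across z = 0: (8, -20, 6) → (8, -20, -6)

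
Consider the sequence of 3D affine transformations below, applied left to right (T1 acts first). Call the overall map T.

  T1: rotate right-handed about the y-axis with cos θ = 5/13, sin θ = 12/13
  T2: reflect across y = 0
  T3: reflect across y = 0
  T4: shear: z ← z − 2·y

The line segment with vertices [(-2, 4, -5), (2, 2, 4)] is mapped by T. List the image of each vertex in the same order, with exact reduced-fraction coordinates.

T1 rotate right-handed about the y-axis with cos θ = 5/13, sin θ = 12/13: (-2, 4, -5) → (-70/13, 4, -1/13); (2, 2, 4) → (58/13, 2, -4/13)
T2 reflect across y = 0: (-70/13, 4, -1/13) → (-70/13, -4, -1/13); (58/13, 2, -4/13) → (58/13, -2, -4/13)
T3 reflect across y = 0: (-70/13, -4, -1/13) → (-70/13, 4, -1/13); (58/13, -2, -4/13) → (58/13, 2, -4/13)
T4 shear: z ← z − 2·y: (-70/13, 4, -1/13) → (-70/13, 4, -105/13); (58/13, 2, -4/13) → (58/13, 2, -56/13)

image vertices: (-70/13, 4, -105/13), (58/13, 2, -56/13)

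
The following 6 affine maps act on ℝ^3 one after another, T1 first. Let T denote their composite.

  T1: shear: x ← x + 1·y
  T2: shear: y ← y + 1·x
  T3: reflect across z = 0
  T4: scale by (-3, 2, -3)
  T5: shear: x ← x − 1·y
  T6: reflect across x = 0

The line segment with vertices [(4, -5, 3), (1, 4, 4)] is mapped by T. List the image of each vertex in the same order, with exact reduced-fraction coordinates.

image vertices: (-15, -12, 9), (33, 18, 12)

T1 shear: x ← x + 1·y: (4, -5, 3) → (-1, -5, 3); (1, 4, 4) → (5, 4, 4)
T2 shear: y ← y + 1·x: (-1, -5, 3) → (-1, -6, 3); (5, 4, 4) → (5, 9, 4)
T3 reflect across z = 0: (-1, -6, 3) → (-1, -6, -3); (5, 9, 4) → (5, 9, -4)
T4 scale by (-3, 2, -3): (-1, -6, -3) → (3, -12, 9); (5, 9, -4) → (-15, 18, 12)
T5 shear: x ← x − 1·y: (3, -12, 9) → (15, -12, 9); (-15, 18, 12) → (-33, 18, 12)
T6 reflect across x = 0: (15, -12, 9) → (-15, -12, 9); (-33, 18, 12) → (33, 18, 12)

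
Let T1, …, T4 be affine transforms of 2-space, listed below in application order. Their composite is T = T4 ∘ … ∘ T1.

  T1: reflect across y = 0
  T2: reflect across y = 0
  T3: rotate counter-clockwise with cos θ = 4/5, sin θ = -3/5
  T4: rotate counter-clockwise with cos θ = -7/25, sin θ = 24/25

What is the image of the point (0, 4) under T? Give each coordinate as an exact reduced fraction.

T1 reflect across y = 0: (0, 4) → (0, -4)
T2 reflect across y = 0: (0, -4) → (0, 4)
T3 rotate counter-clockwise with cos θ = 4/5, sin θ = -3/5: (0, 4) → (12/5, 16/5)
T4 rotate counter-clockwise with cos θ = -7/25, sin θ = 24/25: (12/5, 16/5) → (-468/125, 176/125)

T(p) = (-468/125, 176/125)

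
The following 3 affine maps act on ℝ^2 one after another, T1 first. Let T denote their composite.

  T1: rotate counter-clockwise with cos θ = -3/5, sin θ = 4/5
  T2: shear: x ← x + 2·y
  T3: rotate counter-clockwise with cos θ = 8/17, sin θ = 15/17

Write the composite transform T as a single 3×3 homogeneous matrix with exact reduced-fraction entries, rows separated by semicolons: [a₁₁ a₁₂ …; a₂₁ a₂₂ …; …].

T1 = [-3/5 -4/5 0; 4/5 -3/5 0; 0 0 1]
T2·T1 = [1 -2 0; 4/5 -3/5 0; 0 0 1]
T3·…·T1 = [-4/17 -7/17 0; 107/85 -174/85 0; 0 0 1]

T = [-4/17 -7/17 0; 107/85 -174/85 0; 0 0 1]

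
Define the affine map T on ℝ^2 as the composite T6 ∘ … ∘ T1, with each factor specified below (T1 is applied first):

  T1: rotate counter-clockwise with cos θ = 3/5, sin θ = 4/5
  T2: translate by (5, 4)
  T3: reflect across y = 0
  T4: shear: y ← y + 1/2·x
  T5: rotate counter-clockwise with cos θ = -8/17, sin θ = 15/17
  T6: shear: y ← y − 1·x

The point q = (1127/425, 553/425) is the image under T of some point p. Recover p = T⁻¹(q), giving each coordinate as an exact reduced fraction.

T1 = [3/5 -4/5 0; 4/5 3/5 0; 0 0 1]
T2·T1 = [3/5 -4/5 5; 4/5 3/5 4; 0 0 1]
T3·…·T1 = [3/5 -4/5 5; -4/5 -3/5 -4; 0 0 1]
T4·…·T1 = [3/5 -4/5 5; -1/2 -1 -3/2; 0 0 1]
T5·…·T1 = [27/170 107/85 -35/34; 13/17 -4/17 87/17; 0 0 1]
T6·…·T1 = [27/170 107/85 -35/34; 103/170 -127/85 209/34; 0 0 1]
det M = -1; M⁻¹ = [127/85 107/85 -31/5; 103/170 -27/170 8/5; 0 0 1]
M⁻¹ · (1127/425, 553/425)ᵀ = (-3/5, 3)ᵀ

p = (-3/5, 3)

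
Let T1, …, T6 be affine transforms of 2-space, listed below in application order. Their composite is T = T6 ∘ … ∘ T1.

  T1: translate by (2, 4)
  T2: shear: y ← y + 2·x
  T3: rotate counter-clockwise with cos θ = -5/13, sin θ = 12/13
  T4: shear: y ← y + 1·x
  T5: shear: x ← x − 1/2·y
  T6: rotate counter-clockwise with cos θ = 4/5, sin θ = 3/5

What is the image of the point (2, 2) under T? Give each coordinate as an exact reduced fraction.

T(p) = (298/65, -1089/65)

T1 translate by (2, 4): (2, 2) → (4, 6)
T2 shear: y ← y + 2·x: (4, 6) → (4, 14)
T3 rotate counter-clockwise with cos θ = -5/13, sin θ = 12/13: (4, 14) → (-188/13, -22/13)
T4 shear: y ← y + 1·x: (-188/13, -22/13) → (-188/13, -210/13)
T5 shear: x ← x − 1/2·y: (-188/13, -210/13) → (-83/13, -210/13)
T6 rotate counter-clockwise with cos θ = 4/5, sin θ = 3/5: (-83/13, -210/13) → (298/65, -1089/65)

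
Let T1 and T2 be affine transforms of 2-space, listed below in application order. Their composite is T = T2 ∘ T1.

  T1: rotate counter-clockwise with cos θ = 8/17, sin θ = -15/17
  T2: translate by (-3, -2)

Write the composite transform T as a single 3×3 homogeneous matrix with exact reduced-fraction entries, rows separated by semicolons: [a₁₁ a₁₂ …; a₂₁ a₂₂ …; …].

T1 = [8/17 15/17 0; -15/17 8/17 0; 0 0 1]
T2·T1 = [8/17 15/17 -3; -15/17 8/17 -2; 0 0 1]

T = [8/17 15/17 -3; -15/17 8/17 -2; 0 0 1]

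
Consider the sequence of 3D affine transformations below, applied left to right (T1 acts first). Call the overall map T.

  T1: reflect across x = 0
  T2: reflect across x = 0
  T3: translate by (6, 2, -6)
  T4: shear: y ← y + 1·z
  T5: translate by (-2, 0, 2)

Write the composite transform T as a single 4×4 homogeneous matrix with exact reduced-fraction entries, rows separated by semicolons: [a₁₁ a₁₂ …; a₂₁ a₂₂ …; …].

T = [1 0 0 4; 0 1 1 -4; 0 0 1 -4; 0 0 0 1]

T1 = [-1 0 0 0; 0 1 0 0; 0 0 1 0; 0 0 0 1]
T2·T1 = [1 0 0 0; 0 1 0 0; 0 0 1 0; 0 0 0 1]
T3·…·T1 = [1 0 0 6; 0 1 0 2; 0 0 1 -6; 0 0 0 1]
T4·…·T1 = [1 0 0 6; 0 1 1 -4; 0 0 1 -6; 0 0 0 1]
T5·…·T1 = [1 0 0 4; 0 1 1 -4; 0 0 1 -4; 0 0 0 1]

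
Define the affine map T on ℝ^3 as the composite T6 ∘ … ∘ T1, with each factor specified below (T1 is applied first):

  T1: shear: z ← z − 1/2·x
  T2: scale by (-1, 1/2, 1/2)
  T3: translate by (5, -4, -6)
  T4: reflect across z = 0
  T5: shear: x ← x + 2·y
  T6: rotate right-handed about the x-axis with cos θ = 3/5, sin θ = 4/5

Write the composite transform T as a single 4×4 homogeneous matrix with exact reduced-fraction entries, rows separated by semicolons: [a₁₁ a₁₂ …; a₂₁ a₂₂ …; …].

T = [-1 1 0 -3; -1/5 3/10 2/5 -36/5; 3/20 2/5 -3/10 2/5; 0 0 0 1]

T1 = [1 0 0 0; 0 1 0 0; -1/2 0 1 0; 0 0 0 1]
T2·T1 = [-1 0 0 0; 0 1/2 0 0; -1/4 0 1/2 0; 0 0 0 1]
T3·…·T1 = [-1 0 0 5; 0 1/2 0 -4; -1/4 0 1/2 -6; 0 0 0 1]
T4·…·T1 = [-1 0 0 5; 0 1/2 0 -4; 1/4 0 -1/2 6; 0 0 0 1]
T5·…·T1 = [-1 1 0 -3; 0 1/2 0 -4; 1/4 0 -1/2 6; 0 0 0 1]
T6·…·T1 = [-1 1 0 -3; -1/5 3/10 2/5 -36/5; 3/20 2/5 -3/10 2/5; 0 0 0 1]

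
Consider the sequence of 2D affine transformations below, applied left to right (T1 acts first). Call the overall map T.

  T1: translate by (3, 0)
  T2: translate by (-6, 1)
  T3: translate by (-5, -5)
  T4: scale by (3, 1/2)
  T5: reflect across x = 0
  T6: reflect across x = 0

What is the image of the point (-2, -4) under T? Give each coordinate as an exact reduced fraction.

T(p) = (-30, -4)

T1 translate by (3, 0): (-2, -4) → (1, -4)
T2 translate by (-6, 1): (1, -4) → (-5, -3)
T3 translate by (-5, -5): (-5, -3) → (-10, -8)
T4 scale by (3, 1/2): (-10, -8) → (-30, -4)
T5 reflect across x = 0: (-30, -4) → (30, -4)
T6 reflect across x = 0: (30, -4) → (-30, -4)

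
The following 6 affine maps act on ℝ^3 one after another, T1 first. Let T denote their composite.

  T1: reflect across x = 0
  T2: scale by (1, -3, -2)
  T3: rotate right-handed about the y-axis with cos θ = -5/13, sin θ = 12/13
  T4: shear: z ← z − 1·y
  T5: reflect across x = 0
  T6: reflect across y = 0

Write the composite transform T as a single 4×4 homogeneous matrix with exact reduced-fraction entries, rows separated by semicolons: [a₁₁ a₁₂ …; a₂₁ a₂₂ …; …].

T = [-5/13 0 24/13 0; 0 3 0 0; 12/13 3 10/13 0; 0 0 0 1]

T1 = [-1 0 0 0; 0 1 0 0; 0 0 1 0; 0 0 0 1]
T2·T1 = [-1 0 0 0; 0 -3 0 0; 0 0 -2 0; 0 0 0 1]
T3·…·T1 = [5/13 0 -24/13 0; 0 -3 0 0; 12/13 0 10/13 0; 0 0 0 1]
T4·…·T1 = [5/13 0 -24/13 0; 0 -3 0 0; 12/13 3 10/13 0; 0 0 0 1]
T5·…·T1 = [-5/13 0 24/13 0; 0 -3 0 0; 12/13 3 10/13 0; 0 0 0 1]
T6·…·T1 = [-5/13 0 24/13 0; 0 3 0 0; 12/13 3 10/13 0; 0 0 0 1]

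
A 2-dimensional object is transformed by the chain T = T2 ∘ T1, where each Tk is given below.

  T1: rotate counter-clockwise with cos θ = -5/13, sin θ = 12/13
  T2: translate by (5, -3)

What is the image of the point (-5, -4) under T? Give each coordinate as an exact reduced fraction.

T1 rotate counter-clockwise with cos θ = -5/13, sin θ = 12/13: (-5, -4) → (73/13, -40/13)
T2 translate by (5, -3): (73/13, -40/13) → (138/13, -79/13)

T(p) = (138/13, -79/13)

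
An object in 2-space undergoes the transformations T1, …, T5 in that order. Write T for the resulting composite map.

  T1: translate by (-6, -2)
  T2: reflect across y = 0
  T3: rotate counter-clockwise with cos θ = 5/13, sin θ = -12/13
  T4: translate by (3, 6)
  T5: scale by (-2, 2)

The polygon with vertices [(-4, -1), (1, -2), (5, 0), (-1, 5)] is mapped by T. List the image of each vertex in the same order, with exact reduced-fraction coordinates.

T1 translate by (-6, -2): (-4, -1) → (-10, -3); (1, -2) → (-5, -4); (5, 0) → (-1, -2); (-1, 5) → (-7, 3)
T2 reflect across y = 0: (-10, -3) → (-10, 3); (-5, -4) → (-5, 4); (-1, -2) → (-1, 2); (-7, 3) → (-7, -3)
T3 rotate counter-clockwise with cos θ = 5/13, sin θ = -12/13: (-10, 3) → (-14/13, 135/13); (-5, 4) → (23/13, 80/13); (-1, 2) → (19/13, 22/13); (-7, -3) → (-71/13, 69/13)
T4 translate by (3, 6): (-14/13, 135/13) → (25/13, 213/13); (23/13, 80/13) → (62/13, 158/13); (19/13, 22/13) → (58/13, 100/13); (-71/13, 69/13) → (-32/13, 147/13)
T5 scale by (-2, 2): (25/13, 213/13) → (-50/13, 426/13); (62/13, 158/13) → (-124/13, 316/13); (58/13, 100/13) → (-116/13, 200/13); (-32/13, 147/13) → (64/13, 294/13)

image vertices: (-50/13, 426/13), (-124/13, 316/13), (-116/13, 200/13), (64/13, 294/13)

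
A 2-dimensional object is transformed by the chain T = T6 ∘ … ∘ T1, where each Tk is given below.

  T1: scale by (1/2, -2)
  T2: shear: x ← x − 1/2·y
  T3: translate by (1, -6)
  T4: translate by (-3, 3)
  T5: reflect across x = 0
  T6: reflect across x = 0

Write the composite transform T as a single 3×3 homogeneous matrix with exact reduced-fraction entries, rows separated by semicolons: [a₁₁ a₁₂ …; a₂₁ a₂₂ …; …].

T = [1/2 1 -2; 0 -2 -3; 0 0 1]

T1 = [1/2 0 0; 0 -2 0; 0 0 1]
T2·T1 = [1/2 1 0; 0 -2 0; 0 0 1]
T3·…·T1 = [1/2 1 1; 0 -2 -6; 0 0 1]
T4·…·T1 = [1/2 1 -2; 0 -2 -3; 0 0 1]
T5·…·T1 = [-1/2 -1 2; 0 -2 -3; 0 0 1]
T6·…·T1 = [1/2 1 -2; 0 -2 -3; 0 0 1]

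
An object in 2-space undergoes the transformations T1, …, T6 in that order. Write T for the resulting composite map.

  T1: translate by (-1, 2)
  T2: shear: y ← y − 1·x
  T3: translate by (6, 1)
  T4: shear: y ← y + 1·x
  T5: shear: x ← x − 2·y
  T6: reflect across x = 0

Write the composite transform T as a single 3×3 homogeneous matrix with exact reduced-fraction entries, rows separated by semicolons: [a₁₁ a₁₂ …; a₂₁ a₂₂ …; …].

T1 = [1 0 -1; 0 1 2; 0 0 1]
T2·T1 = [1 0 -1; -1 1 3; 0 0 1]
T3·…·T1 = [1 0 5; -1 1 4; 0 0 1]
T4·…·T1 = [1 0 5; 0 1 9; 0 0 1]
T5·…·T1 = [1 -2 -13; 0 1 9; 0 0 1]
T6·…·T1 = [-1 2 13; 0 1 9; 0 0 1]

T = [-1 2 13; 0 1 9; 0 0 1]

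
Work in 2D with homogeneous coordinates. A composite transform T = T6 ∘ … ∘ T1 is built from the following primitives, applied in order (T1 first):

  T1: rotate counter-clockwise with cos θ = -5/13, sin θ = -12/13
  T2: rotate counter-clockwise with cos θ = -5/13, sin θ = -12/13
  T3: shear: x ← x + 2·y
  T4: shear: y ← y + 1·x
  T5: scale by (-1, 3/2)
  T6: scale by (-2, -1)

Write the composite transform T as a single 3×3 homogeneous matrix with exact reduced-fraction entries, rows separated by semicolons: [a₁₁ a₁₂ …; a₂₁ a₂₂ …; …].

T1 = [-5/13 12/13 0; -12/13 -5/13 0; 0 0 1]
T2·T1 = [-119/169 -120/169 0; 120/169 -119/169 0; 0 0 1]
T3·…·T1 = [121/169 -358/169 0; 120/169 -119/169 0; 0 0 1]
T4·…·T1 = [121/169 -358/169 0; 241/169 -477/169 0; 0 0 1]
T5·…·T1 = [-121/169 358/169 0; 723/338 -1431/338 0; 0 0 1]
T6·…·T1 = [242/169 -716/169 0; -723/338 1431/338 0; 0 0 1]

T = [242/169 -716/169 0; -723/338 1431/338 0; 0 0 1]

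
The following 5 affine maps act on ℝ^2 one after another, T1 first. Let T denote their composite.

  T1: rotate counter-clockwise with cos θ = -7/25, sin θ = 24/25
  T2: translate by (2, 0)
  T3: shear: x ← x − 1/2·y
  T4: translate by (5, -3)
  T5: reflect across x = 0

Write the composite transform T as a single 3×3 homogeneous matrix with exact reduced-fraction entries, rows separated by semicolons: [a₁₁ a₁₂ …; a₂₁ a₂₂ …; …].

T = [19/25 41/50 -7; 24/25 -7/25 -3; 0 0 1]

T1 = [-7/25 -24/25 0; 24/25 -7/25 0; 0 0 1]
T2·T1 = [-7/25 -24/25 2; 24/25 -7/25 0; 0 0 1]
T3·…·T1 = [-19/25 -41/50 2; 24/25 -7/25 0; 0 0 1]
T4·…·T1 = [-19/25 -41/50 7; 24/25 -7/25 -3; 0 0 1]
T5·…·T1 = [19/25 41/50 -7; 24/25 -7/25 -3; 0 0 1]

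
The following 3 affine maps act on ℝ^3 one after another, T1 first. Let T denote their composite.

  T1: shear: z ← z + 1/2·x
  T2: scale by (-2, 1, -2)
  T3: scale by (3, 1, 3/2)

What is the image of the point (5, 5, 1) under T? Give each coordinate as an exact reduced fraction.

T1 shear: z ← z + 1/2·x: (5, 5, 1) → (5, 5, 7/2)
T2 scale by (-2, 1, -2): (5, 5, 7/2) → (-10, 5, -7)
T3 scale by (3, 1, 3/2): (-10, 5, -7) → (-30, 5, -21/2)

T(p) = (-30, 5, -21/2)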